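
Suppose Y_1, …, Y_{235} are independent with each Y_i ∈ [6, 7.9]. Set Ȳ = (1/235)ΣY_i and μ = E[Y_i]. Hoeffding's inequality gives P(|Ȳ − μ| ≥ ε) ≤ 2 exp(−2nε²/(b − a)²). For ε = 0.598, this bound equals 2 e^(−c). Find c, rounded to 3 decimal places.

46.558

c = 2nε²/(b − a)² = 2·235·0.598² / 1.9² = 46.5579.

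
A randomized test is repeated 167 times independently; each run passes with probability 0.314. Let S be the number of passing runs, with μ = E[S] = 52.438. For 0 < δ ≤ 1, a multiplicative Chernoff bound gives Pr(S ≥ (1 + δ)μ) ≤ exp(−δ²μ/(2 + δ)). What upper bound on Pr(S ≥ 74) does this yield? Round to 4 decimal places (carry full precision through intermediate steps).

Write 74 = (1 + δ)μ, so δ = 74/52.438 − 1 = 0.4111904…
Then the exponent is δ²μ/(2 + δ) = (74 − μ)² / (μ·(2 + δ)) = 3.677058.
Bound = exp(−3.677058) = 0.02530.

0.0253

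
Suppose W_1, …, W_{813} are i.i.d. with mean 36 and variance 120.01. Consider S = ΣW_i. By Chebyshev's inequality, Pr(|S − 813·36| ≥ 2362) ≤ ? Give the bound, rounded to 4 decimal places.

Var(S) = n·Var(W_i) = 813·120.01 = 97568.13.
Chebyshev: Pr(|S − 813·36| ≥ 2362) ≤ Var(S)/2362² = 97568.13/5579044 = 0.0175.

0.0175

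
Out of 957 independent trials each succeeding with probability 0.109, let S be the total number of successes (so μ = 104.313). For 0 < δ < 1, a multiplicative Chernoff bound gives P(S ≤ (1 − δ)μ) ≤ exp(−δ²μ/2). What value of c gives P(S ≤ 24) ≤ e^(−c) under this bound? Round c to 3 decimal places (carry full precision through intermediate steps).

30.917

Write 24 = (1 − δ)μ, so δ = 1 − 24/104.313 = 0.7699232…
Then the exponent is δ²μ/2 = (μ − 24)²/(2μ) = 30.917421.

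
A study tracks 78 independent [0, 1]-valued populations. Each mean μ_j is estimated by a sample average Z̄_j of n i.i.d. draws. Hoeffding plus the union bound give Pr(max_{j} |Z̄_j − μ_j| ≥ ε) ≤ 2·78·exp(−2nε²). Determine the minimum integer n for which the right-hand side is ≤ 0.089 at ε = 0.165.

138

Need 2·78·exp(−2nε²) ≤ 0.089, i.e. exp(−2nε²) ≤ 0.089/156.
So 2nε² ≥ ln(156/0.089) = 7.468975.
Hence n ≥ 7.468975/(2·0.165²) = 137.171.
The smallest integer n is 138.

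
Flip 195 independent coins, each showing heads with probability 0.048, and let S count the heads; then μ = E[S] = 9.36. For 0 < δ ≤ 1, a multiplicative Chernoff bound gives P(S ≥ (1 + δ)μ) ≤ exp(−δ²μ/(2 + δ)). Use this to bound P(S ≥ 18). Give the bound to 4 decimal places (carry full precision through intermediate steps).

Write 18 = (1 + δ)μ, so δ = 18/9.36 − 1 = 0.9230769…
Then the exponent is δ²μ/(2 + δ) = (18 − μ)² / (μ·(2 + δ)) = 2.728421.
Bound = exp(−2.728421) = 0.06532.

0.0653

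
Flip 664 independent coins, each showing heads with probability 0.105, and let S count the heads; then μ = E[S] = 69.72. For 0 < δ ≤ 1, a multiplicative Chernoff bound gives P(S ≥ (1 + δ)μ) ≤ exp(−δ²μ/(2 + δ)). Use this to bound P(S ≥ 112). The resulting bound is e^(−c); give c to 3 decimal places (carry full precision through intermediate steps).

Write 112 = (1 + δ)μ, so δ = 112/69.72 − 1 = 0.6064257…
Then the exponent is δ²μ/(2 + δ) = (112 − μ)² / (μ·(2 + δ)) = 9.837103.

9.837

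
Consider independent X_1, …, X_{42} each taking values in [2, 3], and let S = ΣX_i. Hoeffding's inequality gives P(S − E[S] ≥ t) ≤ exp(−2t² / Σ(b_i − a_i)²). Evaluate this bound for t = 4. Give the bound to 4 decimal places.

0.4668

Σ(b_i − a_i)² = 42·(1)² = 42.
Exponent = 2·4²/42 = 0.7619.
Bound = exp(−0.7619) = 0.46678.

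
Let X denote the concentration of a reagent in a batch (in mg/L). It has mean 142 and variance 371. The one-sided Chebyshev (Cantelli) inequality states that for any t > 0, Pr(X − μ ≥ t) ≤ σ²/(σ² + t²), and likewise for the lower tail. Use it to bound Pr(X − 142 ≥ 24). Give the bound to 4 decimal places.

0.3918

Here σ² = 371 and t = 24, so σ² + t² = 947.
Cantelli's bound: 371/947 = 0.3918.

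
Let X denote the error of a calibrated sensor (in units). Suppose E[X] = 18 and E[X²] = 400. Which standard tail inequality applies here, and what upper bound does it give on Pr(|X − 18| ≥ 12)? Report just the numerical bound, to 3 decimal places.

0.528

The first two moments determine the variance, so Chebyshev's inequality is the sharpest standard bound available.
Var(X) = E[X²] − (E[X])² = 400 − 324 = 76.
Chebyshev's inequality: Pr(|X − μ| ≥ t) ≤ Var(X)/t² = 76/144 = 0.5278.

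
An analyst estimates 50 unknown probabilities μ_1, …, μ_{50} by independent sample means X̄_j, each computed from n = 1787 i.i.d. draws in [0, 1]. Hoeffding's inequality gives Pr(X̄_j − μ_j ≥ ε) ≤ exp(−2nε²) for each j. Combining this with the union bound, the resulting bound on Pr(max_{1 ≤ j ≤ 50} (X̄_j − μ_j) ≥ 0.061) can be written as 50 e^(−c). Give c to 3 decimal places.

Union bound over the 50 events: Pr(max_{1 ≤ j ≤ 50} (X̄_j − μ_j) ≥ 0.061) ≤ 50·exp(−2nε²) = 50 exp(−2·1787·0.061²).
So c = 2·1787·0.061² = 13.2989.

13.299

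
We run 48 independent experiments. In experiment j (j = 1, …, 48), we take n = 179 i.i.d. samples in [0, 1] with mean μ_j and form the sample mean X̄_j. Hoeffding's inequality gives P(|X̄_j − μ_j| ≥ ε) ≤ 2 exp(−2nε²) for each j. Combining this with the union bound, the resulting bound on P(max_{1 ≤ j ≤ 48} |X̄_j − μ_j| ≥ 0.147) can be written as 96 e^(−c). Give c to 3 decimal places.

7.736

Union bound over the 48 events: P(max_{1 ≤ j ≤ 48} |X̄_j − μ_j| ≥ 0.147) ≤ 48·2·exp(−2nε²) = 96 exp(−2·179·0.147²).
So c = 2·179·0.147² = 7.7360.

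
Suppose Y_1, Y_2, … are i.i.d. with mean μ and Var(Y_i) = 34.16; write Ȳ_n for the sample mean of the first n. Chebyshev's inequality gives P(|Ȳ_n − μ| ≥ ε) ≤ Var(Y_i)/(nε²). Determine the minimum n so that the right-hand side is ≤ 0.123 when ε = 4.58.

Require 34.16/(n·4.58²) ≤ 0.123, i.e. n ≥ 34.16/(0.123·4.58²) = 13.240.
The smallest integer n is 14.

14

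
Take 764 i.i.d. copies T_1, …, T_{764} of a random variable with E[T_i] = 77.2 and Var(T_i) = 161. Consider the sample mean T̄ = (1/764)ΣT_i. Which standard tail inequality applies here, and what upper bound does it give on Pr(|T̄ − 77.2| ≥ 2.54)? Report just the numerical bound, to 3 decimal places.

0.033

With mean and variance of each term known, Chebyshev's inequality bounds the deviation of the sum (or sample mean).
Var(T̄) = Var(T_i)/n = 161/764 = 0.21073.
Chebyshev: Pr(|T̄ − 77.2| ≥ 2.54) ≤ Var(T̄)/(2.54)² = 161/(764·2.54²) = 0.0327.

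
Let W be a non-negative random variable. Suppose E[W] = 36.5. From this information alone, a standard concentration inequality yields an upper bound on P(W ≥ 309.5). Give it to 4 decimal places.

0.1179

Only the mean of a non-negative variable is known, so Markov's inequality is the applicable tail bound.
Markov's inequality: for a non-negative random variable, P(W ≥ a) ≤ E[W]/a.
Here E[W] = 36.5 and a = 309.5, so the bound is 36.5/309.5 = 0.1179.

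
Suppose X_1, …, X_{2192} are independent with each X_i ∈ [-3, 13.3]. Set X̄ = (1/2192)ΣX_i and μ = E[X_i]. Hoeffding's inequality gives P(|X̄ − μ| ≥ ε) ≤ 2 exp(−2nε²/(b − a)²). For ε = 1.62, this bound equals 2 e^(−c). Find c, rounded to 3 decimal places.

c = 2nε²/(b − a)² = 2·2192·1.62² / 16.3² = 43.3037.

43.304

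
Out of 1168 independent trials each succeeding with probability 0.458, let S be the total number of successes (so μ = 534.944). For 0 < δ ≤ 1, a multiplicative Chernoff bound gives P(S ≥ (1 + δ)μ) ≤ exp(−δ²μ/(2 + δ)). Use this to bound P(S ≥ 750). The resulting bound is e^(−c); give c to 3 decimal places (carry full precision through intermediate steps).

35.993

Write 750 = (1 + δ)μ, so δ = 750/534.944 − 1 = 0.4020159…
Then the exponent is δ²μ/(2 + δ) = (750 − μ)² / (μ·(2 + δ)) = 35.993073.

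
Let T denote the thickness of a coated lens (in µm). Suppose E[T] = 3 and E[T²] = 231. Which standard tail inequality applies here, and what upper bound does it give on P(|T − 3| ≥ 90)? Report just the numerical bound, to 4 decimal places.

0.0274

The first two moments determine the variance, so Chebyshev's inequality is the sharpest standard bound available.
Var(T) = E[T²] − (E[T])² = 231 − 9 = 222.
Chebyshev's inequality: P(|T − μ| ≥ t) ≤ Var(T)/t² = 222/8100 = 0.0274.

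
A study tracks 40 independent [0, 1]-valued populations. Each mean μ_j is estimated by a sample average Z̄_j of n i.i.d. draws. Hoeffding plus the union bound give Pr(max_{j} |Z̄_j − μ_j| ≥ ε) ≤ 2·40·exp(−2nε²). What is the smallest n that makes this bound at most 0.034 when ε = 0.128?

Need 2·40·exp(−2nε²) ≤ 0.034, i.e. exp(−2nε²) ≤ 0.034/80.
So 2nε² ≥ ln(80/0.034) = 7.763421.
Hence n ≥ 7.763421/(2·0.128²) = 236.921.
The smallest integer n is 237.

237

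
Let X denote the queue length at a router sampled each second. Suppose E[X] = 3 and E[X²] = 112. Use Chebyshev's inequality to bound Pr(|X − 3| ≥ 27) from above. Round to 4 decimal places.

0.1413

Var(X) = E[X²] − (E[X])² = 112 − 9 = 103.
Chebyshev's inequality: Pr(|X − μ| ≥ t) ≤ Var(X)/t² = 103/729 = 0.1413.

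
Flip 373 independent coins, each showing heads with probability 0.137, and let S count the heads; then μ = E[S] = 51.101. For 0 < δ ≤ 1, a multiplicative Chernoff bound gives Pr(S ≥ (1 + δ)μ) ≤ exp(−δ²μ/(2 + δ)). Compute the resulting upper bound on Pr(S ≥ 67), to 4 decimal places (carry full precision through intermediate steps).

0.1176

Write 67 = (1 + δ)μ, so δ = 67/51.101 − 1 = 0.3111289…
Then the exponent is δ²μ/(2 + δ) = (67 − μ)² / (μ·(2 + δ)) = 2.140356.
Bound = exp(−2.140356) = 0.11761.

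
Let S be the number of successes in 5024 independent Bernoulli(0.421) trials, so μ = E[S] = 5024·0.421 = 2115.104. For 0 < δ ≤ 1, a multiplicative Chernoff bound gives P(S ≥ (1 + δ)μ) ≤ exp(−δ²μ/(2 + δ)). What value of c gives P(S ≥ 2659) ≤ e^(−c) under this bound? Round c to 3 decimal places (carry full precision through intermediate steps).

Write 2659 = (1 + δ)μ, so δ = 2659/2115.104 − 1 = 0.2571486…
Then the exponent is δ²μ/(2 + δ) = (2659 − μ)² / (μ·(2 + δ)) = 61.964058.

61.964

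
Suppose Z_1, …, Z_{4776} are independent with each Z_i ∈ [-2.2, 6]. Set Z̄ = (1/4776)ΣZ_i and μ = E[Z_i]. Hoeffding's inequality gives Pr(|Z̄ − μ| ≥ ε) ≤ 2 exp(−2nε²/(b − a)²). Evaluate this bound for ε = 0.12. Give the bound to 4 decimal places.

0.2586

Exponent: 2nε²/(b − a)² = 2·4776·0.12² / 8.2² = 2.04564.
Bound = 2·exp(−2.04564) = 0.25859.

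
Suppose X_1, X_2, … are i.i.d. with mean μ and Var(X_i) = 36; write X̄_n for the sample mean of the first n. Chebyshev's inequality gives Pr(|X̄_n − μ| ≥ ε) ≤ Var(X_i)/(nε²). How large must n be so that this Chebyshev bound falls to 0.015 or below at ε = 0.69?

Require 36/(n·0.69²) ≤ 0.015, i.e. n ≥ 36/(0.015·0.69²) = 5040.958.
The smallest integer n is 5041.

5041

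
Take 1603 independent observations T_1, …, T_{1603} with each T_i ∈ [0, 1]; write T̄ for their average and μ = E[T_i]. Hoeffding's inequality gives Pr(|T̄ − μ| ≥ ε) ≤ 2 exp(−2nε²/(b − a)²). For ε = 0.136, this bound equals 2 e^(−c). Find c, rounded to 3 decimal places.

c = 2nε²/(b − a)² = 2·1603·0.136² / 1² = 59.2982.

59.298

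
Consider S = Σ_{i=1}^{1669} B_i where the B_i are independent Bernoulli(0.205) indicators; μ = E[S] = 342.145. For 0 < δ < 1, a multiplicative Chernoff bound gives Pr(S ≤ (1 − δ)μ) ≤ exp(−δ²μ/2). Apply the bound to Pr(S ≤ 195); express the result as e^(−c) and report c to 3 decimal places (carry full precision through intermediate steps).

Write 195 = (1 − δ)μ, so δ = 1 − 195/342.145 = 0.4300662…
Then the exponent is δ²μ/2 = (μ − 195)²/(2μ) = 31.641045.

31.641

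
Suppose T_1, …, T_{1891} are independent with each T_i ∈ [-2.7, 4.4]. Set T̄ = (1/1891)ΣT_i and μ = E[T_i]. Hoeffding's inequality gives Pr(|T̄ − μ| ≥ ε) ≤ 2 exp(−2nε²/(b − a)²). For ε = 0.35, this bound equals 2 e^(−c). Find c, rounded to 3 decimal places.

c = 2nε²/(b − a)² = 2·1891·0.35² / 7.1² = 9.1905.

9.191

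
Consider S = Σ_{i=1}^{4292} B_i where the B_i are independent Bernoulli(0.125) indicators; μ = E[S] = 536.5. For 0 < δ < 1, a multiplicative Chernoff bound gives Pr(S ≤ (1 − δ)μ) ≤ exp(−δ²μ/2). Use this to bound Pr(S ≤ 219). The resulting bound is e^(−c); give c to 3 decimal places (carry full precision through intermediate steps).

Write 219 = (1 − δ)μ, so δ = 1 − 219/536.5 = 0.5917987…
Then the exponent is δ²μ/2 = (μ − 219)²/(2μ) = 93.948043.

93.948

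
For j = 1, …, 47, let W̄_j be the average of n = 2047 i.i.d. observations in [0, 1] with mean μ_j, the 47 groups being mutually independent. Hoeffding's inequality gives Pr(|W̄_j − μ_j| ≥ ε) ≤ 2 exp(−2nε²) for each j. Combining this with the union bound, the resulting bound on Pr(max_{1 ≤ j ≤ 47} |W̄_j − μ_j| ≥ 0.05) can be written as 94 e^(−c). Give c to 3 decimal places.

10.235

Union bound over the 47 events: Pr(max_{1 ≤ j ≤ 47} |W̄_j − μ_j| ≥ 0.05) ≤ 47·2·exp(−2nε²) = 94 exp(−2·2047·0.05²).
So c = 2·2047·0.05² = 10.2350.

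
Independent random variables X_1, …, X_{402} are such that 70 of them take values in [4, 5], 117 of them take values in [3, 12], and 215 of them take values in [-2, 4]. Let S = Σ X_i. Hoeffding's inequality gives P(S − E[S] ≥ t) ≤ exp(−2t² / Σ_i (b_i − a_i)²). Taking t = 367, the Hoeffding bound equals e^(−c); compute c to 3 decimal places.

Σ(b_i − a_i)² = 70·1² + 117·9² + 215·6² = 17287.
c = 2t² / 17287 = 2·367² / 17287 = 15.5827.

15.583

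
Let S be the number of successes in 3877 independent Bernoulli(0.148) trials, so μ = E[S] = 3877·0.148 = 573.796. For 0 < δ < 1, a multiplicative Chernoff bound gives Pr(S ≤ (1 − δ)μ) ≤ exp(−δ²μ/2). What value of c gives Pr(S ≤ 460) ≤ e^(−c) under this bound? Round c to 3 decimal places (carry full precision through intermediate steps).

11.284

Write 460 = (1 − δ)μ, so δ = 1 − 460/573.796 = 0.1983214…
Then the exponent is δ²μ/2 = (μ − 460)²/(2μ) = 11.284088.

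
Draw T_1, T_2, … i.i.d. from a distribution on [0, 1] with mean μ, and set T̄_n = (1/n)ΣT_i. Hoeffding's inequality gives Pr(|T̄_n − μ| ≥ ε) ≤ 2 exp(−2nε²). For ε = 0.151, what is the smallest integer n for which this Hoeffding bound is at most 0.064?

Require 2·exp(−2nε²) ≤ 0.064, i.e. 2nε² ≥ ln(2/0.064) = 3.442019.
So n ≥ 3.442019 / (2·0.151²) = 75.480.
The smallest integer n is 76.

76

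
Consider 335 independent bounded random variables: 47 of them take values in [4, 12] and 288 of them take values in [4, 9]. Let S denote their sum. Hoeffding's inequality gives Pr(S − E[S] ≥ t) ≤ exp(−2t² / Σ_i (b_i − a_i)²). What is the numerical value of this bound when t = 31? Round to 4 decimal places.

0.8284

Σ(b_i − a_i)² = 47·8² + 288·5² = 10208.
Exponent = 2·31² / 10208 = 0.18828.
Bound = exp(−0.18828) = 0.82838.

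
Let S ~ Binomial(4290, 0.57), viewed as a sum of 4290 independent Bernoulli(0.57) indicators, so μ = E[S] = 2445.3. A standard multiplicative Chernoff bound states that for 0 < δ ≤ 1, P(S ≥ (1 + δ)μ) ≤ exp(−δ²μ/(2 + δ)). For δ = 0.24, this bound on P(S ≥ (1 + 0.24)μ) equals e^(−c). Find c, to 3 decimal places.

62.879

c = δ²μ/(2 + δ) = 0.24²·2445.3/(2 + 0.24) = 62.8791.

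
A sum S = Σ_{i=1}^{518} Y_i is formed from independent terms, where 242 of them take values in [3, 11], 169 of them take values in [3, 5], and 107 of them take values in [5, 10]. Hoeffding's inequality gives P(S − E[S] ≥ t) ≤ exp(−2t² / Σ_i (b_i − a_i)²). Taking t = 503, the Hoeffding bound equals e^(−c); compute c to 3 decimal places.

26.860

Σ(b_i − a_i)² = 242·8² + 169·2² + 107·5² = 18839.
c = 2t² / 18839 = 2·503² / 18839 = 26.8601.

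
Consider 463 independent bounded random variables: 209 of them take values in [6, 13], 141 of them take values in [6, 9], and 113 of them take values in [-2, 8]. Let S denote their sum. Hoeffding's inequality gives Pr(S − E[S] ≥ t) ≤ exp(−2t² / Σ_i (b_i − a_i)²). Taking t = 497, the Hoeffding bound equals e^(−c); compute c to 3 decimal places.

21.658

Σ(b_i − a_i)² = 209·7² + 141·3² + 113·10² = 22810.
c = 2t² / 22810 = 2·497² / 22810 = 21.6580.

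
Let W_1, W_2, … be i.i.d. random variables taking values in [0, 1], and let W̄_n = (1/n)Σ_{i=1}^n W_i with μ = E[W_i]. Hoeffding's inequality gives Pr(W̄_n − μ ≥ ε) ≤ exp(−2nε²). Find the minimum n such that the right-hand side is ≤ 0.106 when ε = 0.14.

Require exp(−2nε²) ≤ 0.106, i.e. 2nε² ≥ ln(1/0.106) = 2.244316.
So n ≥ 2.244316 / (2·0.14²) = 57.253.
The smallest integer n is 58.

58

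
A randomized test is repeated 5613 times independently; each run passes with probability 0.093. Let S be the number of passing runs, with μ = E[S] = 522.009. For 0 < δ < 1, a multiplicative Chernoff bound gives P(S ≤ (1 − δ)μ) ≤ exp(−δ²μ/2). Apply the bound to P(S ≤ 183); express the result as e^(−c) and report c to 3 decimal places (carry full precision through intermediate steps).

110.082

Write 183 = (1 − δ)μ, so δ = 1 − 183/522.009 = 0.6494313…
Then the exponent is δ²μ/2 = (μ − 183)²/(2μ) = 110.081533.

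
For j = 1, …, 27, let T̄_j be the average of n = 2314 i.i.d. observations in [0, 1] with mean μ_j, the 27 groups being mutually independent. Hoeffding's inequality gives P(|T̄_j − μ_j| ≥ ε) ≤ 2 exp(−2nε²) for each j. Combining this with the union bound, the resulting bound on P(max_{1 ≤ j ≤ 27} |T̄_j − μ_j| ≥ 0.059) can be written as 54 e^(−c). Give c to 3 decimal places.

16.110

Union bound over the 27 events: P(max_{1 ≤ j ≤ 27} |T̄_j − μ_j| ≥ 0.059) ≤ 27·2·exp(−2nε²) = 54 exp(−2·2314·0.059²).
So c = 2·2314·0.059² = 16.1101.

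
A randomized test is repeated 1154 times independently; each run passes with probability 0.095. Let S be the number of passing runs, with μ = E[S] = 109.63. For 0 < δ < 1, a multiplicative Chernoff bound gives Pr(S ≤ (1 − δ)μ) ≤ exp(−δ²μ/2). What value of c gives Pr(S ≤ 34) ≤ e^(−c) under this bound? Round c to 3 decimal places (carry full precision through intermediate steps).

Write 34 = (1 − δ)μ, so δ = 1 − 34/109.63 = 0.6898659…
Then the exponent is δ²μ/2 = (μ − 34)²/(2μ) = 26.087279.

26.087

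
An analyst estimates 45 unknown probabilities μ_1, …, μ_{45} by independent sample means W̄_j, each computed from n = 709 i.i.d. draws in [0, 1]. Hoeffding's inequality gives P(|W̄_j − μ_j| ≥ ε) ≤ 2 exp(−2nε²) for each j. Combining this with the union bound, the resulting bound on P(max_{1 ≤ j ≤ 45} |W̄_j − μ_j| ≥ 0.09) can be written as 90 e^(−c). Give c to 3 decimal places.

Union bound over the 45 events: P(max_{1 ≤ j ≤ 45} |W̄_j − μ_j| ≥ 0.09) ≤ 45·2·exp(−2nε²) = 90 exp(−2·709·0.09²).
So c = 2·709·0.09² = 11.4858.

11.486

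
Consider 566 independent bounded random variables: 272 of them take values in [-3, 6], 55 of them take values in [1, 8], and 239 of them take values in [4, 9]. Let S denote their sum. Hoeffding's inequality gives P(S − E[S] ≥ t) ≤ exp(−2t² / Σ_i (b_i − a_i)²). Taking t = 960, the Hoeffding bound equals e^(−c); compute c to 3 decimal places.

Σ(b_i − a_i)² = 272·9² + 55·7² + 239·5² = 30702.
c = 2t² / 30702 = 2·960² / 30702 = 60.0352.

60.035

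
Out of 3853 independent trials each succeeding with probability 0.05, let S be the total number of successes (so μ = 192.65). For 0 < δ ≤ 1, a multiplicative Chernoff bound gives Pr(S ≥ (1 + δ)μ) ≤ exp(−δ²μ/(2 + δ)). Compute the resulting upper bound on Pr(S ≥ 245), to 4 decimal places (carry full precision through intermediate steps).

0.0019

Write 245 = (1 + δ)μ, so δ = 245/192.65 − 1 = 0.2717363…
Then the exponent is δ²μ/(2 + δ) = (245 − μ)² / (μ·(2 + δ)) = 6.261904.
Bound = exp(−6.261904) = 0.00191.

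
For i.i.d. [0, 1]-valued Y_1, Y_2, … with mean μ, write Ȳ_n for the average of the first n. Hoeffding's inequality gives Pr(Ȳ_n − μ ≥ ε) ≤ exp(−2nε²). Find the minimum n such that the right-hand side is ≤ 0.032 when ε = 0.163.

65

Require exp(−2nε²) ≤ 0.032, i.e. 2nε² ≥ ln(1/0.032) = 3.442019.
So n ≥ 3.442019 / (2·0.163²) = 64.775.
The smallest integer n is 65.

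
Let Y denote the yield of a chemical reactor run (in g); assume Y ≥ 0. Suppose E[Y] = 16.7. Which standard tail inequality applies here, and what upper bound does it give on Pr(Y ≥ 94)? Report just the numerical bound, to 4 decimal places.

Only the mean of a non-negative variable is known, so Markov's inequality is the applicable tail bound.
Markov's inequality: for a non-negative random variable, Pr(Y ≥ a) ≤ E[Y]/a.
Here E[Y] = 16.7 and a = 94, so the bound is 16.7/94 = 0.1777.

0.1777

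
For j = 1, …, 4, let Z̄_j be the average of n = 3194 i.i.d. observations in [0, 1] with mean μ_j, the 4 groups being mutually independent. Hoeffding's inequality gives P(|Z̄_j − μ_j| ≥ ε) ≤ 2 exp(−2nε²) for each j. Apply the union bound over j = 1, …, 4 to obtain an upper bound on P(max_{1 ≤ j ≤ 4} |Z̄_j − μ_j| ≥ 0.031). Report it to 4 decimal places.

Per-experiment Hoeffding bound: 2·exp(−2·3194·0.031²) = 2·exp(−6.13887) = 0.0043147.
Union bound over 4 events: 4·0.0043147 = 0.01726.

0.0173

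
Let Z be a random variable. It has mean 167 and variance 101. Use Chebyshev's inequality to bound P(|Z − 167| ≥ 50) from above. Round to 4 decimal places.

Chebyshev: P(|Z − μ| ≥ t) ≤ Var(Z)/t².
Bound = 101 / 2500 = 0.0404.

0.0404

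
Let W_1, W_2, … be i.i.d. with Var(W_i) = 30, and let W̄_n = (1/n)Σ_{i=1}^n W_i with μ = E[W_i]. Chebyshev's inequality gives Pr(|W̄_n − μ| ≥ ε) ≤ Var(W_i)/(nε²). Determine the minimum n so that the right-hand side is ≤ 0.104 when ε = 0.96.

314

Require 30/(n·0.96²) ≤ 0.104, i.e. n ≥ 30/(0.104·0.96²) = 313.001.
The smallest integer n is 314.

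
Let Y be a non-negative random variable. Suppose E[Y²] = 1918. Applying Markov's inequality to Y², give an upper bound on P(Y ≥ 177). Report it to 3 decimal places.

0.061

Since Y ≥ 0, the event {Y ≥ 177} is the same as {Y² ≥ 31329}.
Markov's inequality applied to Y² gives P(Y² ≥ 31329) ≤ E[Y²]/31329 = 1918/31329 = 0.0612.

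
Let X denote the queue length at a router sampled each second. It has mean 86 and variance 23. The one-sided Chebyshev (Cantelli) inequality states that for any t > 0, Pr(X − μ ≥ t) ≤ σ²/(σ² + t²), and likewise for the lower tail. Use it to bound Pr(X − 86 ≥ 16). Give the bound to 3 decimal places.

Here σ² = 23 and t = 16, so σ² + t² = 279.
Cantelli's bound: 23/279 = 0.0824.

0.082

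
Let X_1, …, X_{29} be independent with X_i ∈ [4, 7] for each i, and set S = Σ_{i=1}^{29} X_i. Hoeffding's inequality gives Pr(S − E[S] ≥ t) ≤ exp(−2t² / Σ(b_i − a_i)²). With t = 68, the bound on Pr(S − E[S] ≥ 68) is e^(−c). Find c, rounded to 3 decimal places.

Σ(b_i − a_i)² = 29·(3)² = 261.
c = 2t²/261 = 2·68²/261 = 35.4330.

35.433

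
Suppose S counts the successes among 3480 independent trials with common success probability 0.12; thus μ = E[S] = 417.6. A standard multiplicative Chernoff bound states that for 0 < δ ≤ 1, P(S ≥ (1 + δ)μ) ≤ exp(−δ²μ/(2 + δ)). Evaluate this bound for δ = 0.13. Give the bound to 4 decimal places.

0.0364

Exponent = δ²μ/(2 + δ) = 0.13²·417.6/2.13 = 3.3134.
Bound = exp(−3.3134) = 0.03639.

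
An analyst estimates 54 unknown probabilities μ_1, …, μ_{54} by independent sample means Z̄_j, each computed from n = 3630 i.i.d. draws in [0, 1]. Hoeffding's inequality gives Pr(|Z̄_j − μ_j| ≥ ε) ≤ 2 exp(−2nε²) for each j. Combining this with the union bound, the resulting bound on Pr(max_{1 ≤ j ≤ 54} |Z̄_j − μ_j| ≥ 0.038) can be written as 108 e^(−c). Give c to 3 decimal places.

Union bound over the 54 events: Pr(max_{1 ≤ j ≤ 54} |Z̄_j − μ_j| ≥ 0.038) ≤ 54·2·exp(−2nε²) = 108 exp(−2·3630·0.038²).
So c = 2·3630·0.038² = 10.4834.

10.483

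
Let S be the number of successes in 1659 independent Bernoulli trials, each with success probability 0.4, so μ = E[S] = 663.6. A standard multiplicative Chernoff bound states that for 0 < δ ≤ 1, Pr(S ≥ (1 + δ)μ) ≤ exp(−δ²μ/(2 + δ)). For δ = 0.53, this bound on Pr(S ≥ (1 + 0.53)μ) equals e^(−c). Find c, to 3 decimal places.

c = δ²μ/(2 + δ) = 0.53²·663.6/(2 + 0.53) = 73.6780.

73.678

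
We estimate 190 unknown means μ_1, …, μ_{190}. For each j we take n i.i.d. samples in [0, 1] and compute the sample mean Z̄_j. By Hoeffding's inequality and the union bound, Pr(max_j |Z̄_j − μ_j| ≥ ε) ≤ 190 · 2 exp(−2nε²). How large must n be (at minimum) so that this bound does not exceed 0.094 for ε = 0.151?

183

Need 2·190·exp(−2nε²) ≤ 0.094, i.e. exp(−2nε²) ≤ 0.094/380.
So 2nε² ≥ ln(380/0.094) = 8.304632.
Hence n ≥ 8.304632/(2·0.151²) = 182.111.
The smallest integer n is 183.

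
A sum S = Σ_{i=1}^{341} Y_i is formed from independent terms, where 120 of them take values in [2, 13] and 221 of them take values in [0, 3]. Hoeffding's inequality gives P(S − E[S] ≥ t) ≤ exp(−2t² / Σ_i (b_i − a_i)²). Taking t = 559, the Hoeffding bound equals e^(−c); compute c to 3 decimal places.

37.856

Σ(b_i − a_i)² = 120·11² + 221·3² = 16509.
c = 2t² / 16509 = 2·559² / 16509 = 37.8558.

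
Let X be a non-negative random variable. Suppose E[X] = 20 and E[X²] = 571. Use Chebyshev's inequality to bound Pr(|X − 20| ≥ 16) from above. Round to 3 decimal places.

Var(X) = E[X²] − (E[X])² = 571 − 400 = 171.
Chebyshev's inequality: Pr(|X − μ| ≥ t) ≤ Var(X)/t² = 171/256 = 0.6680.

0.668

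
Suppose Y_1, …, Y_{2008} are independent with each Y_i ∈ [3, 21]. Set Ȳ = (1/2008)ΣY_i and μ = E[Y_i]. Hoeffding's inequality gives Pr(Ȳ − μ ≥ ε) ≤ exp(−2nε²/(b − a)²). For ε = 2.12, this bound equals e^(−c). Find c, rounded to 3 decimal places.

c = 2nε²/(b − a)² = 2·2008·2.12² / 18² = 55.7084.

55.708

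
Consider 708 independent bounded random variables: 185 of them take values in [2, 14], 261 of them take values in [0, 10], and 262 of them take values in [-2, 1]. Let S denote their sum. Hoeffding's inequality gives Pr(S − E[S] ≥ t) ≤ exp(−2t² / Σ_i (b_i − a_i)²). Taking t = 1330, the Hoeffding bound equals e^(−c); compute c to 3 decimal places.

Σ(b_i − a_i)² = 185·12² + 261·10² + 262·3² = 55098.
c = 2t² / 55098 = 2·1330² / 55098 = 64.2092.

64.209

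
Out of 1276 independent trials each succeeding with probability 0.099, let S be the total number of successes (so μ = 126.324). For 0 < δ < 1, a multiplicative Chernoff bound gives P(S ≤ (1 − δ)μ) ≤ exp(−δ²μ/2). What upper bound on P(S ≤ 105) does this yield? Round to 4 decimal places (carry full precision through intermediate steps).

0.1653

Write 105 = (1 − δ)μ, so δ = 1 − 105/126.324 = 0.168804…
Then the exponent is δ²μ/2 = (μ − 105)²/(2μ) = 1.799789.
Bound = exp(−1.799789) = 0.16533.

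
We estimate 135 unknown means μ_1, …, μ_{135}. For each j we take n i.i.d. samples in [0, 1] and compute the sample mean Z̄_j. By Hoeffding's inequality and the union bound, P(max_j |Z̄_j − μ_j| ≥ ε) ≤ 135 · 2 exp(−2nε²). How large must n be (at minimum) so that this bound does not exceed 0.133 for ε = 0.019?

10549

Need 2·135·exp(−2nε²) ≤ 0.133, i.e. exp(−2nε²) ≤ 0.133/270.
So 2nε² ≥ ln(270/0.133) = 7.615828.
Hence n ≥ 7.615828/(2·0.019²) = 10548.238.
The smallest integer n is 10549.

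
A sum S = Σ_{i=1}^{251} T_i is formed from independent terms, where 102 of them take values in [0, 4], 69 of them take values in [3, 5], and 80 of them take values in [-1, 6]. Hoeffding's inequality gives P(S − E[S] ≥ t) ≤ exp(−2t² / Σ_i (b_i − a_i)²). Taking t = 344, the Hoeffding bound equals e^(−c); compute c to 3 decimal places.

Σ(b_i − a_i)² = 102·4² + 69·2² + 80·7² = 5828.
c = 2t² / 5828 = 2·344² / 5828 = 40.6095.

40.609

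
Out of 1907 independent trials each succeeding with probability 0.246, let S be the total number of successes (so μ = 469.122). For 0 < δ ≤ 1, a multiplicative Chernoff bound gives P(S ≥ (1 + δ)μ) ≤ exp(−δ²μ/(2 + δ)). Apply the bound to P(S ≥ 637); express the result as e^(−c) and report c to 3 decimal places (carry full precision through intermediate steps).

25.479

Write 637 = (1 + δ)μ, so δ = 637/469.122 − 1 = 0.3578557…
Then the exponent is δ²μ/(2 + δ) = (637 − μ)² / (μ·(2 + δ)) = 25.479127.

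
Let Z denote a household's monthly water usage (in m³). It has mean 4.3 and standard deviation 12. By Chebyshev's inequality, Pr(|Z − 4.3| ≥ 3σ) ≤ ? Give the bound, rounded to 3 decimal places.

Chebyshev: Pr(|Z − μ| ≥ t) ≤ Var(Z)/t².
Var(Z) = σ² = 12² = 144.
t = 3·12 = 36.
Bound = 144 / 1296 = 0.1111.

0.111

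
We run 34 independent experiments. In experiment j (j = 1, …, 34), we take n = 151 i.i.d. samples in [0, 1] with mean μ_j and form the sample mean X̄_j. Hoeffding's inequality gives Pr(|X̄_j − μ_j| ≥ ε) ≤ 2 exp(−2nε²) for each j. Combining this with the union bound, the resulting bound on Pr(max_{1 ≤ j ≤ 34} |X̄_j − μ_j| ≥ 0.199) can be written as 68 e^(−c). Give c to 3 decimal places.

Union bound over the 34 events: Pr(max_{1 ≤ j ≤ 34} |X̄_j − μ_j| ≥ 0.199) ≤ 34·2·exp(−2nε²) = 68 exp(−2·151·0.199²).
So c = 2·151·0.199² = 11.9595.

11.960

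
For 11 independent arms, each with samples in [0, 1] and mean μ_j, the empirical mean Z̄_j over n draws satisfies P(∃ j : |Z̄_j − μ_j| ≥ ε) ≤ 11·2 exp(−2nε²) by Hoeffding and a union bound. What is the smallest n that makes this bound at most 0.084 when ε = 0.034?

Need 2·11·exp(−2nε²) ≤ 0.084, i.e. exp(−2nε²) ≤ 0.084/22.
So 2nε² ≥ ln(22/0.084) = 5.567981.
Hence n ≥ 5.567981/(2·0.034²) = 2408.296.
The smallest integer n is 2409.

2409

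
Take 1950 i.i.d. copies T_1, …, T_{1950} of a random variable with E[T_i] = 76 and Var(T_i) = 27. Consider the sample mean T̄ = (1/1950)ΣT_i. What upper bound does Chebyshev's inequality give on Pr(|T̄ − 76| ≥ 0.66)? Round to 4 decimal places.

0.0318

Var(T̄) = Var(T_i)/n = 27/1950 = 0.013846.
Chebyshev: Pr(|T̄ − 76| ≥ 0.66) ≤ Var(T̄)/(0.66)² = 27/(1950·0.66²) = 0.0318.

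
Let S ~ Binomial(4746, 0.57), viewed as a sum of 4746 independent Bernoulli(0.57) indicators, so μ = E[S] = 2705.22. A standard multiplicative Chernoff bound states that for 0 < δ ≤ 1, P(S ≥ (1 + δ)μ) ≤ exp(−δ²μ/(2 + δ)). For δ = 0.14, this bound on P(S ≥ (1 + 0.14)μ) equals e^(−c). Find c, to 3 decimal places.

c = δ²μ/(2 + δ) = 0.14²·2705.22/(2 + 0.14) = 24.7768.

24.777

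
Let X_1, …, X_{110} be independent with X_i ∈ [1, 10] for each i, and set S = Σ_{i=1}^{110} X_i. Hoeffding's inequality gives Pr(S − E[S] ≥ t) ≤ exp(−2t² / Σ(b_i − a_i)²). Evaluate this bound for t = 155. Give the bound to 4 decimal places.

0.0045

Σ(b_i − a_i)² = 110·(9)² = 8910.
Exponent = 2·155²/8910 = 5.3928.
Bound = exp(−5.3928) = 0.00455.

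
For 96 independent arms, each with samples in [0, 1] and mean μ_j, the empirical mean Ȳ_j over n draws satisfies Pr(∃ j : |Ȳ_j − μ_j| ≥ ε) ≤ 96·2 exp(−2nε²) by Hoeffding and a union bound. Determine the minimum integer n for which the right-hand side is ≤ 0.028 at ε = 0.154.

Need 2·96·exp(−2nε²) ≤ 0.028, i.e. exp(−2nε²) ≤ 0.028/192.
So 2nε² ≥ ln(192/0.028) = 8.833046.
Hence n ≥ 8.833046/(2·0.154²) = 186.225.
The smallest integer n is 187.

187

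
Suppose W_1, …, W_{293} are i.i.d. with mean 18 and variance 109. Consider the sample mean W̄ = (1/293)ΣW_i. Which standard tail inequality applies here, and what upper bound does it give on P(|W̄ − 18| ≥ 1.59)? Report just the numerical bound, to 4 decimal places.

With mean and variance of each term known, Chebyshev's inequality bounds the deviation of the sum (or sample mean).
Var(W̄) = Var(W_i)/n = 109/293 = 0.37201.
Chebyshev: P(|W̄ − 18| ≥ 1.59) ≤ Var(W̄)/(1.59)² = 109/(293·1.59²) = 0.1472.

0.1472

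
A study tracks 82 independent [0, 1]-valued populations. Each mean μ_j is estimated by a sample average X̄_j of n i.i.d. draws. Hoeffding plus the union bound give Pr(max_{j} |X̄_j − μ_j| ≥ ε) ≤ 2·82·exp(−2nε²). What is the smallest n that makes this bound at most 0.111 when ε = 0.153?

Need 2·82·exp(−2nε²) ≤ 0.111, i.e. exp(−2nε²) ≤ 0.111/164.
So 2nε² ≥ ln(164/0.111) = 7.298092.
Hence n ≥ 7.298092/(2·0.153²) = 155.882.
The smallest integer n is 156.

156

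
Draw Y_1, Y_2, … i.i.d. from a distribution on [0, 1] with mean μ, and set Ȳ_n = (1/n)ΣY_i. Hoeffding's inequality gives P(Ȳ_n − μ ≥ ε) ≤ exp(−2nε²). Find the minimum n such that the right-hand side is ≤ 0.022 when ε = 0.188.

54

Require exp(−2nε²) ≤ 0.022, i.e. 2nε² ≥ ln(1/0.022) = 3.816713.
So n ≥ 3.816713 / (2·0.188²) = 53.994.
The smallest integer n is 54.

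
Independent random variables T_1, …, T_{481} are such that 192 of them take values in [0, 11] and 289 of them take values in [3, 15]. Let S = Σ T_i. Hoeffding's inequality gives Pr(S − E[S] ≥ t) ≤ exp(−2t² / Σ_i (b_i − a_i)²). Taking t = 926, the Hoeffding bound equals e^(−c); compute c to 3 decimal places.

Σ(b_i − a_i)² = 192·11² + 289·12² = 64848.
c = 2t² / 64848 = 2·926² / 64848 = 26.4457.

26.446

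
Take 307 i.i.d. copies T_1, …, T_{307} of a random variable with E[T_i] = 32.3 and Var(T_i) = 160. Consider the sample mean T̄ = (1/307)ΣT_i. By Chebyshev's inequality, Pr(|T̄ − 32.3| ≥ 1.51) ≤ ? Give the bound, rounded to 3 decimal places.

0.229

Var(T̄) = Var(T_i)/n = 160/307 = 0.52117.
Chebyshev: Pr(|T̄ − 32.3| ≥ 1.51) ≤ Var(T̄)/(1.51)² = 160/(307·1.51²) = 0.2286.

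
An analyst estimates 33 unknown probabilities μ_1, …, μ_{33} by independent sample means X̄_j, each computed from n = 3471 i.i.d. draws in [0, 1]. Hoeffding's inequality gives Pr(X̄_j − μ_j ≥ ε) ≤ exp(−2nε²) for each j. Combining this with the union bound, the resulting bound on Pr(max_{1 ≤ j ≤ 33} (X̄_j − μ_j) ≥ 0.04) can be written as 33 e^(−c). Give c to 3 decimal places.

Union bound over the 33 events: Pr(max_{1 ≤ j ≤ 33} (X̄_j − μ_j) ≥ 0.04) ≤ 33·exp(−2nε²) = 33 exp(−2·3471·0.04²).
So c = 2·3471·0.04² = 11.1072.

11.107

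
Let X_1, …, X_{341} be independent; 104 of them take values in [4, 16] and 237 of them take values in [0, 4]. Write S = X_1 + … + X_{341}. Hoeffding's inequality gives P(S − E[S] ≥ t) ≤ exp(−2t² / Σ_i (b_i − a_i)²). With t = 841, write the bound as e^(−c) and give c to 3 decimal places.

75.371

Σ(b_i − a_i)² = 104·12² + 237·4² = 18768.
c = 2t² / 18768 = 2·841² / 18768 = 75.3710.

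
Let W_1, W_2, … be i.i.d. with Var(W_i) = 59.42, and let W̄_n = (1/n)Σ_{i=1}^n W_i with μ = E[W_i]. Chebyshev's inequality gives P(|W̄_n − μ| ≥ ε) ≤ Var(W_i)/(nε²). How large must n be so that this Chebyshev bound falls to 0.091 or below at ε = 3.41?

Require 59.42/(n·3.41²) ≤ 0.091, i.e. n ≥ 59.42/(0.091·3.41²) = 56.154.
The smallest integer n is 57.

57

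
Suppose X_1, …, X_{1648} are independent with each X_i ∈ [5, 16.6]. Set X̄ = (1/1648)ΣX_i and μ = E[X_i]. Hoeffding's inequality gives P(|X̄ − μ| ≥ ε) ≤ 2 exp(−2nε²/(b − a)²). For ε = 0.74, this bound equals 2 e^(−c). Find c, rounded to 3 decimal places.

13.413

c = 2nε²/(b − a)² = 2·1648·0.74² / 11.6² = 13.4133.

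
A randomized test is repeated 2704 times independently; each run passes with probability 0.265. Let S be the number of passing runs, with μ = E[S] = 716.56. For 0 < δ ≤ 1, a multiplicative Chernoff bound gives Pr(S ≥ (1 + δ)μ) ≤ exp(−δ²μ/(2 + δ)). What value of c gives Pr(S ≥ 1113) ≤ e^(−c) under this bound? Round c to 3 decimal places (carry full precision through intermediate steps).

Write 1113 = (1 + δ)μ, so δ = 1113/716.56 − 1 = 0.5532544…
Then the exponent is δ²μ/(2 + δ) = (1113 − μ)² / (μ·(2 + δ)) = 85.902990.

85.903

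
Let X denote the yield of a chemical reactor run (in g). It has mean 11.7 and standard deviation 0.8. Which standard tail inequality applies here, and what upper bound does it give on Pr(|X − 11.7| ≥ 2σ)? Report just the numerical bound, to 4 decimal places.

0.2500

Mean and variance are known, so Chebyshev's inequality applies.
Chebyshev: Pr(|X − μ| ≥ t) ≤ Var(X)/t².
Var(X) = σ² = 0.8² = 0.64.
t = 2·0.8 = 1.6.
Bound = 0.64 / 2.56 = 0.2500.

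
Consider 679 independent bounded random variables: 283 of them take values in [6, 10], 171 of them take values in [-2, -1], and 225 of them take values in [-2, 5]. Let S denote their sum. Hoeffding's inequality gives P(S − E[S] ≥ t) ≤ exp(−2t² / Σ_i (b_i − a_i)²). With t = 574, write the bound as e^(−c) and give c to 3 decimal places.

Σ(b_i − a_i)² = 283·4² + 171·1² + 225·7² = 15724.
c = 2t² / 15724 = 2·574² / 15724 = 41.9074.

41.907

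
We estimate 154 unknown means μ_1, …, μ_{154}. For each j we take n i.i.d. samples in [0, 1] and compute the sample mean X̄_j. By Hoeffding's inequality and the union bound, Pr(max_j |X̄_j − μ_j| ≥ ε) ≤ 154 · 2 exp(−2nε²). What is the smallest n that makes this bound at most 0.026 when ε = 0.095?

Need 2·154·exp(−2nε²) ≤ 0.026, i.e. exp(−2nε²) ≤ 0.026/308.
So 2nε² ≥ ln(308/0.026) = 9.379759.
Hence n ≥ 9.379759/(2·0.095²) = 519.654.
The smallest integer n is 520.

520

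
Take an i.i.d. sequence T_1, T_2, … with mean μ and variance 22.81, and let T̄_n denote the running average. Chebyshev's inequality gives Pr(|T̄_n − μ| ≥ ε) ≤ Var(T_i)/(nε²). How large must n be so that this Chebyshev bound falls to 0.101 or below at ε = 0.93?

Require 22.81/(n·0.93²) ≤ 0.101, i.e. n ≥ 22.81/(0.101·0.93²) = 261.119.
The smallest integer n is 262.

262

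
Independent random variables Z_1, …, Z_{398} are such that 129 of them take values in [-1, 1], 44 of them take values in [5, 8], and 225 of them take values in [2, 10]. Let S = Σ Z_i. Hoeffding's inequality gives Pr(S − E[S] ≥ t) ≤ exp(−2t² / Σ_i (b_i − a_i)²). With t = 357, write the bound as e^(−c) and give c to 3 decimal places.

16.647

Σ(b_i − a_i)² = 129·2² + 44·3² + 225·8² = 15312.
c = 2t² / 15312 = 2·357² / 15312 = 16.6469.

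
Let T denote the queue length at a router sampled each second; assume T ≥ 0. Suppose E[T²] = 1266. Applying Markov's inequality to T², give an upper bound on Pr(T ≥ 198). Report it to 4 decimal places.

Since T ≥ 0, the event {T ≥ 198} is the same as {T² ≥ 39204}.
Markov's inequality applied to T² gives Pr(T² ≥ 39204) ≤ E[T²]/39204 = 1266/39204 = 0.0323.

0.0323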